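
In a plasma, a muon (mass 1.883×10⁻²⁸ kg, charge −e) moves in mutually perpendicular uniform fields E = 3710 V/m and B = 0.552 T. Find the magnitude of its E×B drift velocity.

In crossed fields the guiding centre drifts at v_d = |E×B|/B² = E/B, independent of charge and mass.
v_d = 3710/0.552 = 6720 m/s.

v_d ≈ 6720 m/s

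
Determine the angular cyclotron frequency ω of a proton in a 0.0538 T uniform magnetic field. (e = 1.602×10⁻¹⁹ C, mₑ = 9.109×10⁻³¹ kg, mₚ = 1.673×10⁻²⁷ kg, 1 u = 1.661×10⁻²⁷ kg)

ω ≈ 5.15×10⁶ rad/s

ω = |q|B/m.
ω = (1.602×10⁻¹⁹)(0.0538)/1.673×10⁻²⁷ ≈ 5.15×10⁶ rad/s.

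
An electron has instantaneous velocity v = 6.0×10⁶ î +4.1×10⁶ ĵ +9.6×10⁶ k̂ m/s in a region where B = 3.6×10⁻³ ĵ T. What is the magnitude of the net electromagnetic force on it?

|F| ≈ 6.53×10⁻¹⁵ N

v×B = (-3.46×10⁴, 0, 2.16×10⁴) N/C.
F = q v×B = (−1.602×10⁻¹⁹ C)·(-3.46×10⁴, 0, 2.16×10⁴) = (5.54×10⁻¹⁵, 0, -3.46×10⁻¹⁵) N.
|F| = 6.53×10⁻¹⁵ N.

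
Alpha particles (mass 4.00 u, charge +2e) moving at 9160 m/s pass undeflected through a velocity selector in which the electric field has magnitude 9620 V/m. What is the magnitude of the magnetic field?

B = 1.05 T

Balance of forces in the selector: qE = qvB ⇒ B = E/v.
B = 9620/9160 = 1.05 T.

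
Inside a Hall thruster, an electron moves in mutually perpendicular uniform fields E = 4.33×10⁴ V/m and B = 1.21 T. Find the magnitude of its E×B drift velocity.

v_d ≈ 3.58×10⁴ m/s

The E×B drift speed is v_d = E/B.
v_d = 4.33×10⁴/1.21 = 3.58×10⁴ m/s.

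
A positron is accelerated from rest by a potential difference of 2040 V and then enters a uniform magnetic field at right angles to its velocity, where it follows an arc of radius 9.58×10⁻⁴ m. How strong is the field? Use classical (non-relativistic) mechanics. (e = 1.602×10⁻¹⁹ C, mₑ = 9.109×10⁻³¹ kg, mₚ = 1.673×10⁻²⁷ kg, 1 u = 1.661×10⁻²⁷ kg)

v = √(2|q|V/m) = √(2·1.602×10⁻¹⁹·2040/9.109×10⁻³¹) ≈ 2.679×10⁷ m/s.
B = mv/(|q|r) = (9.109×10⁻³¹)(2.679×10⁷)/((1.602×10⁻¹⁹)(9.58×10⁻⁴)) ≈ 0.159 T.

B ≈ 0.159 T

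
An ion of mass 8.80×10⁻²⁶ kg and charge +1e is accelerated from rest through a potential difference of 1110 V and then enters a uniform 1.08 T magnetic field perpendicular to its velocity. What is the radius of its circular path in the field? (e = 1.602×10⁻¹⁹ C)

Acceleration: |q|V = ½mv² ⇒ v = √(2|q|V/m) = √(2·1.602×10⁻¹⁹·1110/8.80×10⁻²⁶) ≈ 6.357×10⁴ m/s.
In the field: r = mv/(|q|B) = (8.80×10⁻²⁶)(6.357×10⁴)/((1.602×10⁻¹⁹)(1.08)) ≈ 0.0323 m.

r ≈ 0.0323 m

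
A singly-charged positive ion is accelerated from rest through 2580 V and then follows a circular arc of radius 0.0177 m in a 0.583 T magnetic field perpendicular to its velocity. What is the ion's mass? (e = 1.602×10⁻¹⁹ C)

Combine |q|V = ½mv² and r = mv/(|q|B): eliminate v to get m = qB²r²/(2V).
m = (1.602×10⁻¹⁹)(0.583)²(0.0177)²/(2·2580) ≈ 3.31×10⁻²⁷ kg.

m ≈ 3.31×10⁻²⁷ kg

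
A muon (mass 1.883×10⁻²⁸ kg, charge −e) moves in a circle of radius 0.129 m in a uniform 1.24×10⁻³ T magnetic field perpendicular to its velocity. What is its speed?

v ≈ 1.36×10⁵ m/s

From |q|vB = mv²/r, v = |q|Br/m.
v = (1.602×10⁻¹⁹)(1.24×10⁻³)(0.129)/1.883×10⁻²⁸ ≈ 1.36×10⁵ m/s.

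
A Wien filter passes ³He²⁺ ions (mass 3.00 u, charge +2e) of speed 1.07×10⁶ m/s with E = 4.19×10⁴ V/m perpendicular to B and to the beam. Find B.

B = 0.0392 T

Balance of forces in the selector: qE = qvB ⇒ B = E/v.
B = 4.19×10⁴/1.07×10⁶ = 0.0392 T.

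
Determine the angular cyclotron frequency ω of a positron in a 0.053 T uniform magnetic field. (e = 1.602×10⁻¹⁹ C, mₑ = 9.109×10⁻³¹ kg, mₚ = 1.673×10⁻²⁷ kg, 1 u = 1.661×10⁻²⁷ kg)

ω = |q|B/m.
ω = (1.602×10⁻¹⁹)(0.053)/9.109×10⁻³¹ ≈ 9.3×10⁹ rad/s.

ω ≈ 9.3×10⁹ rad/s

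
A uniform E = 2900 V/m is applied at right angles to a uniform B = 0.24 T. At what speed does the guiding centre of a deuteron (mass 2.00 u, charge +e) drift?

In crossed fields the guiding centre drifts at v_d = |E×B|/B² = E/B, independent of charge and mass.
v_d = 2900/0.24 = 1.2×10⁴ m/s.

v_d ≈ 1.2×10⁴ m/s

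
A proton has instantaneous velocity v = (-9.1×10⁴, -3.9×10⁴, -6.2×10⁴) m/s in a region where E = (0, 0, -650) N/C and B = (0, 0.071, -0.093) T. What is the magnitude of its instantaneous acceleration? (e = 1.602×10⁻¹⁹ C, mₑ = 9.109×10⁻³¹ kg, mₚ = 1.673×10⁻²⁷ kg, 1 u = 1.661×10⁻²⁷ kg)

v×B = (8030, -8460, -6460) N/C.
E + v×B = (8030, -8460, -7110) N/C.
F = q(E + v×B) = (1.602×10⁻¹⁹ C)·(8030, -8460, -7110) = (1.29×10⁻¹⁵, -1.36×10⁻¹⁵, -1.14×10⁻¹⁵) N.
|a| = |F|/m = 2.189×10⁻¹⁵/1.673×10⁻²⁷ ≈ 1.31×10¹² m/s².

|a| ≈ 1.31×10¹² m/s²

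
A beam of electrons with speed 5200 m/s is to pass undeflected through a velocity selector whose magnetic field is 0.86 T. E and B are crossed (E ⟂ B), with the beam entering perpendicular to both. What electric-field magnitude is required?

For straight-line motion qE = qvB, so E = vB.
E = 5200 × 0.86 = 4500 V/m.

E = 4500 V/m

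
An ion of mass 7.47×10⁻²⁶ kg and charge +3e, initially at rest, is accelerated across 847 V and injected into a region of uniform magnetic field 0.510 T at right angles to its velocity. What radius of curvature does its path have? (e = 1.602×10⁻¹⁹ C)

r ≈ 0.0318 m

Acceleration: |q|V = ½mv² ⇒ v = √(2|q|V/m) = √(2·4.806×10⁻¹⁹·847/7.47×10⁻²⁶) ≈ 1.044×10⁵ m/s.
In the field: r = mv/(|q|B) = (7.47×10⁻²⁶)(1.044×10⁵)/((4.806×10⁻¹⁹)(0.510)) ≈ 0.0318 m.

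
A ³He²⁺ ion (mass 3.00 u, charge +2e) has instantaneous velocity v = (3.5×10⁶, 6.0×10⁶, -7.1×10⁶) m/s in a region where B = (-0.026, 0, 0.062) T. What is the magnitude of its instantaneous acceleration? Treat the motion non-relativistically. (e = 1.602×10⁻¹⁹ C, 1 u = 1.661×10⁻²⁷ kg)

v×B = (3.72×10⁵, -3.24×10⁴, 1.56×10⁵) N/C.
F = q v×B = (3.204×10⁻¹⁹ C)·(3.72×10⁵, -3.24×10⁴, 1.56×10⁵) = (1.19×10⁻¹³, -1.04×10⁻¹⁴, 5.00×10⁻¹⁴) N.
|a| = |F|/m = 1.297×10⁻¹³/4.983×10⁻²⁷ ≈ 2.60×10¹³ m/s².

|a| ≈ 2.60×10¹³ m/s²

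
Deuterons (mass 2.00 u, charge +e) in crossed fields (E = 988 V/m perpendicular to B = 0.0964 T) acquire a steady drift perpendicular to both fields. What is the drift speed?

The steady drift has the magnetic force balancing the electric force, so v_d = E/B.
v_d = 988/0.0964 = 1.02×10⁴ m/s.

v_d ≈ 1.02×10⁴ m/s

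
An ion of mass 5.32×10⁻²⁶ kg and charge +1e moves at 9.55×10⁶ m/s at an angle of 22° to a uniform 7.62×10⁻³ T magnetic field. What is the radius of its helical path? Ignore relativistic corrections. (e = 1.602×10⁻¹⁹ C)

v⊥ = v sinθ = 9.55×10⁶·sin22° ≈ 3.577×10⁶ m/s.
r = m v⊥/(|q|B) = (5.32×10⁻²⁶)(3.577×10⁶)/((1.602×10⁻¹⁹)(7.62×10⁻³)) ≈ 156 m.

r ≈ 156 m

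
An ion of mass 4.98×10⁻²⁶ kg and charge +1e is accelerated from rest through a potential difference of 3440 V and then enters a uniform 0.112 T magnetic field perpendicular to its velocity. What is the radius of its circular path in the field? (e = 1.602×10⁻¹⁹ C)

Acceleration: |q|V = ½mv² ⇒ v = √(2|q|V/m) = √(2·1.602×10⁻¹⁹·3440/4.98×10⁻²⁶) ≈ 1.488×10⁵ m/s.
In the field: r = mv/(|q|B) = (4.98×10⁻²⁶)(1.488×10⁵)/((1.602×10⁻¹⁹)(0.112)) ≈ 0.413 m.

r ≈ 0.413 m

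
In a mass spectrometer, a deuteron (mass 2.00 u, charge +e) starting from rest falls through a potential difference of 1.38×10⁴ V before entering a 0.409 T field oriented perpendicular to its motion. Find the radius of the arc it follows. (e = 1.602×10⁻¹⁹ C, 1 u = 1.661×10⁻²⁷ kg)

r ≈ 0.0585 m

Acceleration: |q|V = ½mv² ⇒ v = √(2|q|V/m) = √(2·1.602×10⁻¹⁹·1.38×10⁴/3.322×10⁻²⁷) ≈ 1.154×10⁶ m/s.
In the field: r = mv/(|q|B) = (3.322×10⁻²⁷)(1.154×10⁶)/((1.602×10⁻¹⁹)(0.409)) ≈ 0.0585 m.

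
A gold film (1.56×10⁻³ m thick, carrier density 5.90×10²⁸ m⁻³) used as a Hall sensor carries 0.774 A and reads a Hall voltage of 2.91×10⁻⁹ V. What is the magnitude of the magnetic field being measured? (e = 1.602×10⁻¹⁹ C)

From V_H = IB/(n e t), B = V_H n e t / I.
B = (2.91×10⁻⁹)(5.90×10²⁸)(1.602×10⁻¹⁹)(1.56×10⁻³)/0.774 ≈ 0.0554 T.

B ≈ 0.0554 T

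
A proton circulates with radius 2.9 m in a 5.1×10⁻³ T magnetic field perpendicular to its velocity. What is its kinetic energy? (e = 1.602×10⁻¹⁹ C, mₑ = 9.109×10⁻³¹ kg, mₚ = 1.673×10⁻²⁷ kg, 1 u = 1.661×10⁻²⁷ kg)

KE ≈ 1.7×10⁻¹⁵ J

v = |q|Br/m, then KE = ½mv² = (qBr)²/(2m).
v = (1.602×10⁻¹⁹)(5.1×10⁻³)(2.9)/1.673×10⁻²⁷ ≈ 1.416×10⁶ m/s.
KE = ½(1.673×10⁻²⁷)(1.416×10⁶)² ≈ 1.7×10⁻¹⁵ J.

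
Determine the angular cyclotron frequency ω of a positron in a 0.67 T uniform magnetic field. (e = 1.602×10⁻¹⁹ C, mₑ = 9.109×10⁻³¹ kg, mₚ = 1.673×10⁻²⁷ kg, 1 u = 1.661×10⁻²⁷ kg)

ω ≈ 1.2×10¹¹ rad/s

ω = |q|B/m.
ω = (1.602×10⁻¹⁹)(0.67)/9.109×10⁻³¹ ≈ 1.2×10¹¹ rad/s.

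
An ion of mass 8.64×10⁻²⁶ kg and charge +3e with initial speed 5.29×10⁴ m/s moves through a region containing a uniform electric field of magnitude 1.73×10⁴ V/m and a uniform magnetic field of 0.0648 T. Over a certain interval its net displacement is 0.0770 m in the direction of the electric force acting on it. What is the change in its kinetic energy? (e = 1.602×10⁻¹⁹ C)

The magnetic force is always ⟂ v and does no work; only the electric force changes KE.
ΔKE = F_E · d = |q|E d = (4.806×10⁻¹⁹)(1.73×10⁴)(0.0770) ≈ 6.40×10⁻¹⁶ J.

ΔKE ≈ 6.40×10⁻¹⁶ J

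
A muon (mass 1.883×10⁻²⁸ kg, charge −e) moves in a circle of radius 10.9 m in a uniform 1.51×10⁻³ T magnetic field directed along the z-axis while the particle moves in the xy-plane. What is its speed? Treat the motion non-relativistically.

v ≈ 1.40×10⁷ m/s

From |q|vB = mv²/r, v = |q|Br/m.
v = (1.602×10⁻¹⁹)(1.51×10⁻³)(10.9)/1.883×10⁻²⁸ ≈ 1.40×10⁷ m/s.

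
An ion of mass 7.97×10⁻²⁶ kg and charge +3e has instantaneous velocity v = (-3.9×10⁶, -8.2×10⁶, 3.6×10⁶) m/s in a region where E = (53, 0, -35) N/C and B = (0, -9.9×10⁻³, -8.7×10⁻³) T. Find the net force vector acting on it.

F ≈ (5.14×10⁻¹⁴, -1.63×10⁻¹⁴, 1.85×10⁻¹⁴) N

v×B = (1.07×10⁵, -3.39×10⁴, 3.86×10⁴) N/C.
E + v×B = (1.07×10⁵, -3.39×10⁴, 3.86×10⁴) N/C.
F = q(E + v×B) = (4.806×10⁻¹⁹ C)·(1.07×10⁵, -3.39×10⁴, 3.86×10⁴) = (5.14×10⁻¹⁴, -1.63×10⁻¹⁴, 1.85×10⁻¹⁴) N.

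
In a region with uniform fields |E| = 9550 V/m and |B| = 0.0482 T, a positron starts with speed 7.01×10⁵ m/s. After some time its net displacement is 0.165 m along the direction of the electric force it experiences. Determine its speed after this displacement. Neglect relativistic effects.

v_f ≈ 2.36×10⁷ m/s

B does no work; ΔKE = |q|E d.
½mv_f² = ½mv₀² + |q|Ed = ½(9.109×10⁻³¹)(7.01×10⁵)² + (1.602×10⁻¹⁹)(9550)(0.165) ≈ 2.238×10⁻¹⁹ J + 2.524×10⁻¹⁶ J ≈ 2.527×10⁻¹⁶ J.
v_f = √(2·2.527×10⁻¹⁶/9.109×10⁻³¹) ≈ 2.36×10⁷ m/s.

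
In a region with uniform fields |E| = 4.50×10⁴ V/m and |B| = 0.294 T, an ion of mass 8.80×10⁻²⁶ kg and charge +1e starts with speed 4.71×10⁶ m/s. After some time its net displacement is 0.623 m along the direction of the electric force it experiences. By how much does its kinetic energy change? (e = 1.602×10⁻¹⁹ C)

The magnetic force is always ⟂ v and does no work; only the electric force changes KE.
ΔKE = F_E · d = |q|E d = (1.602×10⁻¹⁹)(4.50×10⁴)(0.623) ≈ 4.49×10⁻¹⁵ J.

ΔKE ≈ 4.49×10⁻¹⁵ J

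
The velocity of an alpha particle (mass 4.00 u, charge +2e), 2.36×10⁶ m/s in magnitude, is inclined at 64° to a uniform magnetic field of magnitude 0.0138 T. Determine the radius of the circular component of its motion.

v⊥ = v sinθ = 2.36×10⁶·sin64° ≈ 2.121×10⁶ m/s.
r = m v⊥/(|q|B) = (6.644×10⁻²⁷)(2.121×10⁶)/((3.204×10⁻¹⁹)(0.0138)) ≈ 3.19 m.

r ≈ 3.19 m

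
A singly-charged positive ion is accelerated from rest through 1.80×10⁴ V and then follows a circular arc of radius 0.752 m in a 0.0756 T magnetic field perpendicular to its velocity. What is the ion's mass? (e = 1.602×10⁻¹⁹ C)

m ≈ 1.44×10⁻²⁶ kg

Combine |q|V = ½mv² and r = mv/(|q|B): eliminate v to get m = qB²r²/(2V).
m = (1.602×10⁻¹⁹)(0.0756)²(0.752)²/(2·1.80×10⁴) ≈ 1.44×10⁻²⁶ kg.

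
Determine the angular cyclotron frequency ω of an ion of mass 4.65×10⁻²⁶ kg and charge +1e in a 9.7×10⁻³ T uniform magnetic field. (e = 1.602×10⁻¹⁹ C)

ω ≈ 3.3×10⁴ rad/s

ω = |q|B/m.
ω = (1.602×10⁻¹⁹)(9.7×10⁻³)/4.65×10⁻²⁶ ≈ 3.3×10⁴ rad/s.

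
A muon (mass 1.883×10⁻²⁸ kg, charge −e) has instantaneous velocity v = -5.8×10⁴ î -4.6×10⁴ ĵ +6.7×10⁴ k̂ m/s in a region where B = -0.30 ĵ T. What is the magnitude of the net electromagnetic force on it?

|F| ≈ 4.26×10⁻¹⁵ N

v×B = (2.01×10⁴, 0, 1.74×10⁴) N/C.
F = q v×B = (−1.602×10⁻¹⁹ C)·(2.01×10⁴, 0, 1.74×10⁴) = (-3.22×10⁻¹⁵, 0, -2.79×10⁻¹⁵) N.
|F| = 4.26×10⁻¹⁵ N.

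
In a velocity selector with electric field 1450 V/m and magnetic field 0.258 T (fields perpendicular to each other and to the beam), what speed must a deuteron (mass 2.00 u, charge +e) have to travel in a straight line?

Zero net Lorentz force requires |qE| = |q v×B|, i.e. E = vB.
v = E/B = 1450/0.258 = 5620 m/s.
The result is independent of the particle's charge and mass.

v = 5620 m/s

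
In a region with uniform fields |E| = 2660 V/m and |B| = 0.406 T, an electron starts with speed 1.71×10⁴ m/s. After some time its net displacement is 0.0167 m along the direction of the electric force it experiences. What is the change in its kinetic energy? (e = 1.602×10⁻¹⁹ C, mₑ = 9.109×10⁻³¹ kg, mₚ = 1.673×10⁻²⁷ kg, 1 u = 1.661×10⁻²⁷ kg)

The magnetic force is always ⟂ v and does no work; only the electric force changes KE.
ΔKE = F_E · d = |q|E d = (1.602×10⁻¹⁹)(2660)(0.0167) ≈ 7.12×10⁻¹⁸ J.

ΔKE ≈ 7.12×10⁻¹⁸ J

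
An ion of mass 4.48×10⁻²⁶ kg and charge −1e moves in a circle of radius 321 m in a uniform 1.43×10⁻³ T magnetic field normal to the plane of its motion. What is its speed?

v ≈ 1.64×10⁶ m/s

From |q|vB = mv²/r, v = |q|Br/m.
v = (1.602×10⁻¹⁹)(1.43×10⁻³)(321)/4.48×10⁻²⁶ ≈ 1.64×10⁶ m/s.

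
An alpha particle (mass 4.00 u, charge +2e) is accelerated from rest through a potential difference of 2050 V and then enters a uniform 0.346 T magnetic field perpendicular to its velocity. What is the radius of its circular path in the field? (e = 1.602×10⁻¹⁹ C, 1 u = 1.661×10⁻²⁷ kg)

Acceleration: |q|V = ½mv² ⇒ v = √(2|q|V/m) = √(2·3.204×10⁻¹⁹·2050/6.644×10⁻²⁷) ≈ 4.447×10⁵ m/s.
In the field: r = mv/(|q|B) = (6.644×10⁻²⁷)(4.447×10⁵)/((3.204×10⁻¹⁹)(0.346)) ≈ 0.0266 m.

r ≈ 0.0266 m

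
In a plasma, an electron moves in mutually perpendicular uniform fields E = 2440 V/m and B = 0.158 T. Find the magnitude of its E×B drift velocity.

v_d ≈ 1.54×10⁴ m/s

The steady drift has the magnetic force balancing the electric force, so v_d = E/B.
v_d = 2440/0.158 = 1.54×10⁴ m/s.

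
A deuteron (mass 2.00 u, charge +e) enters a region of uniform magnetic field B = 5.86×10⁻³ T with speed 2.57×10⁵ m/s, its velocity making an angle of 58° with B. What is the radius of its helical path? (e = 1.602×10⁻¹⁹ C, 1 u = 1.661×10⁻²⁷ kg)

v⊥ = v sinθ = 2.57×10⁵·sin58° ≈ 2.179×10⁵ m/s.
r = m v⊥/(|q|B) = (3.322×10⁻²⁷)(2.179×10⁵)/((1.602×10⁻¹⁹)(5.86×10⁻³)) ≈ 0.771 m.

r ≈ 0.771 m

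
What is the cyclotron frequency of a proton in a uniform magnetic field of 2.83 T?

f ≈ 4.31×10⁷ Hz

f = |q|B/(2πm).
f = (1.602×10⁻¹⁹)(2.83)/(2π·1.673×10⁻²⁷) ≈ 4.31×10⁷ Hz.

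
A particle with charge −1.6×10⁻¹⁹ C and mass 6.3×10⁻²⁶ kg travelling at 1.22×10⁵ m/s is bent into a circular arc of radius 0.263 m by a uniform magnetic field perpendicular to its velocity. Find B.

B ≈ 0.183 T

From |q|vB = mv²/r, B = mv/(|q|r).
B = (6.3×10⁻²⁶)(1.22×10⁵)/((1.6×10⁻¹⁹)(0.263)) ≈ 0.183 T.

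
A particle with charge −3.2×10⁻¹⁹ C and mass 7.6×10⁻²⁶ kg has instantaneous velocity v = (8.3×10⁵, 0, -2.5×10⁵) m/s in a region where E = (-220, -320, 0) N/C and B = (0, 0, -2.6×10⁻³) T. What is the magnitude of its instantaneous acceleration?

v×B = (0, 2160, 0) N/C.
E + v×B = (-220, 1840, 0) N/C.
F = q(E + v×B) = (−3.2×10⁻¹⁹ C)·(-220, 1840, 0) = (7.04×10⁻¹⁷, -5.88×10⁻¹⁶, 0) N.
|a| = |F|/m = 5.924×10⁻¹⁶/7.6×10⁻²⁶ ≈ 7.79×10⁹ m/s².

|a| ≈ 7.79×10⁹ m/s²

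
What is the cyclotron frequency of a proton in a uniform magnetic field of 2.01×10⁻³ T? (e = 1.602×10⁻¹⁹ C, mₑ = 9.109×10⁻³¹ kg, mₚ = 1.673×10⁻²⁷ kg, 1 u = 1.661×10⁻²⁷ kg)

f ≈ 3.06×10⁴ Hz

f = |q|B/(2πm).
f = (1.602×10⁻¹⁹)(2.01×10⁻³)/(2π·1.673×10⁻²⁷) ≈ 3.06×10⁴ Hz.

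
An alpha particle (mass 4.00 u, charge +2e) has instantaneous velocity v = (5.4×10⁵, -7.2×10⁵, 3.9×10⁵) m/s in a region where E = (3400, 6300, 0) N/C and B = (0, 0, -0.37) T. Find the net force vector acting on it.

v×B = (2.66×10⁵, 2.00×10⁵, 0) N/C.
E + v×B = (2.70×10⁵, 2.06×10⁵, 0) N/C.
F = q(E + v×B) = (3.204×10⁻¹⁹ C)·(2.70×10⁵, 2.06×10⁵, 0) = (8.64×10⁻¹⁴, 6.60×10⁻¹⁴, 0) N.

F ≈ (8.64×10⁻¹⁴, 6.60×10⁻¹⁴, 0) N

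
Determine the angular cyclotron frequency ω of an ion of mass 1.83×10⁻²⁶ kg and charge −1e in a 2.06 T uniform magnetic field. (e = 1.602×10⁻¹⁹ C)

ω = |q|B/m.
ω = (1.602×10⁻¹⁹)(2.06)/1.83×10⁻²⁶ ≈ 1.80×10⁷ rad/s.

ω ≈ 1.80×10⁷ rad/s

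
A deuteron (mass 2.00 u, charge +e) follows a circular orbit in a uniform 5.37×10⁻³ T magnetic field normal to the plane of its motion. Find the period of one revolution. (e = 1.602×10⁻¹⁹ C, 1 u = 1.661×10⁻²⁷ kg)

T ≈ 2.43×10⁻⁵ s

The cyclotron period depends only on m, q, B: T = 2πm/(|q|B).
T = 2π(3.322×10⁻²⁷)/((1.602×10⁻¹⁹)(5.37×10⁻³)) ≈ 2.43×10⁻⁵ s.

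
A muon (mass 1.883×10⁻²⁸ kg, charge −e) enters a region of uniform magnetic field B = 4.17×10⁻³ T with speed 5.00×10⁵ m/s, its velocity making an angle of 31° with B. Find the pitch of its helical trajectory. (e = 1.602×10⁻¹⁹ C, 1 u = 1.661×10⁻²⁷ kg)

v∥ = v cosθ = 5.00×10⁵·cos31° ≈ 4.286×10⁵ m/s.
T = 2πm/(|q|B) = 2π(1.883×10⁻²⁸)/((1.602×10⁻¹⁹)(4.17×10⁻³)) ≈ 1.771×10⁻⁶ s.
pitch = v∥ T = (4.286×10⁵)(1.771×10⁻⁶) ≈ 0.759 m.

p ≈ 0.759 m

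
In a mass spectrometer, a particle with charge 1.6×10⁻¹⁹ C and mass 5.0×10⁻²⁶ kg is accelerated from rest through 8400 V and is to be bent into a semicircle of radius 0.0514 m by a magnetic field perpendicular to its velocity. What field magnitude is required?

B ≈ 1.41 T

v = √(2|q|V/m) = √(2·1.6×10⁻¹⁹·8400/5.0×10⁻²⁶) ≈ 2.319×10⁵ m/s.
B = mv/(|q|r) = (5.0×10⁻²⁶)(2.319×10⁵)/((1.6×10⁻¹⁹)(0.0514)) ≈ 1.41 T.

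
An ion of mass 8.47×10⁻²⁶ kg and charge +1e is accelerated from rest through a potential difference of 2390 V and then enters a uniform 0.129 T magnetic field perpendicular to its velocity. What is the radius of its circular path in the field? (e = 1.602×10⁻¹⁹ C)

Acceleration: |q|V = ½mv² ⇒ v = √(2|q|V/m) = √(2·1.602×10⁻¹⁹·2390/8.47×10⁻²⁶) ≈ 9.508×10⁴ m/s.
In the field: r = mv/(|q|B) = (8.47×10⁻²⁶)(9.508×10⁴)/((1.602×10⁻¹⁹)(0.129)) ≈ 0.390 m.

r ≈ 0.390 m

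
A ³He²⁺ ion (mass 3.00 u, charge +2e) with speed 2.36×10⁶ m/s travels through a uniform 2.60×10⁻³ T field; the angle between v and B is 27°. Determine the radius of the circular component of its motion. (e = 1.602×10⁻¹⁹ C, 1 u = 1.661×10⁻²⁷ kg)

v⊥ = v sinθ = 2.36×10⁶·sin27° ≈ 1.071×10⁶ m/s.
r = m v⊥/(|q|B) = (4.983×10⁻²⁷)(1.071×10⁶)/((3.204×10⁻¹⁹)(2.60×10⁻³)) ≈ 6.41 m.

r ≈ 6.41 m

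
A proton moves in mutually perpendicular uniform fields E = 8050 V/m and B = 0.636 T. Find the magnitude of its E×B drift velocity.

v_d ≈ 1.27×10⁴ m/s

The E×B drift speed is v_d = E/B.
v_d = 8050/0.636 = 1.27×10⁴ m/s.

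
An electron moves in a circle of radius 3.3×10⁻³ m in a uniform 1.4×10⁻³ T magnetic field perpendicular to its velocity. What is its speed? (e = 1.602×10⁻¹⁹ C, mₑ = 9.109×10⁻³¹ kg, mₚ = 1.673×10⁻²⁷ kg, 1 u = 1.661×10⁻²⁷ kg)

From |q|vB = mv²/r, v = |q|Br/m.
v = (1.602×10⁻¹⁹)(1.4×10⁻³)(3.3×10⁻³)/9.109×10⁻³¹ ≈ 8.1×10⁵ m/s.

v ≈ 8.1×10⁵ m/s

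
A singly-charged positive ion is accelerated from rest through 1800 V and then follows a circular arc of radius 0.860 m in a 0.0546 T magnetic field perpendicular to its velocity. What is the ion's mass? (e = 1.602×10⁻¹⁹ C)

Combine |q|V = ½mv² and r = mv/(|q|B): eliminate v to get m = qB²r²/(2V).
m = (1.602×10⁻¹⁹)(0.0546)²(0.860)²/(2·1800) ≈ 9.81×10⁻²⁶ kg.

m ≈ 9.81×10⁻²⁶ kg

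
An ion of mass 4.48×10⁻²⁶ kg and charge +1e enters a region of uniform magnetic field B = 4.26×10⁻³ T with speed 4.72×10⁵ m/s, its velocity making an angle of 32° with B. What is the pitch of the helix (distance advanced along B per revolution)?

v∥ = v cosθ = 4.72×10⁵·cos32° ≈ 4.003×10⁵ m/s.
T = 2πm/(|q|B) = 2π(4.48×10⁻²⁶)/((1.602×10⁻¹⁹)(4.26×10⁻³)) ≈ 4.125×10⁻⁴ s.
pitch = v∥ T = (4.003×10⁵)(4.125×10⁻⁴) ≈ 165 m.

p ≈ 165 m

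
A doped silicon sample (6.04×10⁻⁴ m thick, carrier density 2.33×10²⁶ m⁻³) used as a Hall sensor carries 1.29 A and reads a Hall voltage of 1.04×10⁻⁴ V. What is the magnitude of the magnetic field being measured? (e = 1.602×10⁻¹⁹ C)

From V_H = IB/(n e t), B = V_H n e t / I.
B = (1.04×10⁻⁴)(2.33×10²⁶)(1.602×10⁻¹⁹)(6.04×10⁻⁴)/1.29 ≈ 1.82 T.

B ≈ 1.82 T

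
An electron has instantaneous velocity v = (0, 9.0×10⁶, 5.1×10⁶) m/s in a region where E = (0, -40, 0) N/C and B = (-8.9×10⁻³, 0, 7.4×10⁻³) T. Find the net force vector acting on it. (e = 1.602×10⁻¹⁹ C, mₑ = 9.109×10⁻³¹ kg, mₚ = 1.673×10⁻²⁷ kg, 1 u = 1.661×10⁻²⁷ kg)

v×B = (6.66×10⁴, -4.54×10⁴, 8.01×10⁴) N/C.
E + v×B = (6.66×10⁴, -4.54×10⁴, 8.01×10⁴) N/C.
F = q(E + v×B) = (−1.602×10⁻¹⁹ C)·(6.66×10⁴, -4.54×10⁴, 8.01×10⁴) = (-1.07×10⁻¹⁴, 7.28×10⁻¹⁵, -1.28×10⁻¹⁴) N.

F ≈ (-1.07×10⁻¹⁴, 7.28×10⁻¹⁵, -1.28×10⁻¹⁴) N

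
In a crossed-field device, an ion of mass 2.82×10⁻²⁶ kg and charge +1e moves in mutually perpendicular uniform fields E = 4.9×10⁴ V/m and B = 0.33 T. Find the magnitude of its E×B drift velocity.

v_d ≈ 1.5×10⁵ m/s

The E×B drift speed is v_d = E/B.
v_d = 4.9×10⁴/0.33 = 1.5×10⁵ m/s.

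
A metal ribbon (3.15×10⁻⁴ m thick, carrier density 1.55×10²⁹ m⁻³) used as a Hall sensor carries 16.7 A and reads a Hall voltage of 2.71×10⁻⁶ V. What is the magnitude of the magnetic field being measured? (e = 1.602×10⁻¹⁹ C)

From V_H = IB/(n e t), B = V_H n e t / I.
B = (2.71×10⁻⁶)(1.55×10²⁹)(1.602×10⁻¹⁹)(3.15×10⁻⁴)/16.7 ≈ 1.27 T.

B ≈ 1.27 T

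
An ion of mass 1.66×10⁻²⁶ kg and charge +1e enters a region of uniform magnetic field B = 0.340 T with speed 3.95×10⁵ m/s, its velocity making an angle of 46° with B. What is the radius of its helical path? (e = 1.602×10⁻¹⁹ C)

v⊥ = v sinθ = 3.95×10⁵·sin46° ≈ 2.841×10⁵ m/s.
r = m v⊥/(|q|B) = (1.66×10⁻²⁶)(2.841×10⁵)/((1.602×10⁻¹⁹)(0.340)) ≈ 0.0866 m.

r ≈ 0.0866 m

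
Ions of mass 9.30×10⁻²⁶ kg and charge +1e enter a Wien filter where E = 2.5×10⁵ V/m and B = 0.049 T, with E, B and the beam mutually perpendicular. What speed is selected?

v = 5.1×10⁶ m/s

Zero net Lorentz force requires |qE| = |q v×B|, i.e. E = vB.
v = E/B = 2.5×10⁵/0.049 = 5.1×10⁶ m/s.
The result is independent of the particle's charge and mass.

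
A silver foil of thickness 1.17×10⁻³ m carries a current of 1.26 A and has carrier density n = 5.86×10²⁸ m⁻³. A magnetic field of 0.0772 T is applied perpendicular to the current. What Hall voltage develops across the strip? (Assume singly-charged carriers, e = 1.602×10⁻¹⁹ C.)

V_H ≈ 8.86×10⁻⁹ V

V_H = IB/(n e t).
V_H = (1.26)(0.0772)/((5.86×10²⁸)(1.602×10⁻¹⁹)(1.17×10⁻³)) ≈ 8.86×10⁻⁹ V.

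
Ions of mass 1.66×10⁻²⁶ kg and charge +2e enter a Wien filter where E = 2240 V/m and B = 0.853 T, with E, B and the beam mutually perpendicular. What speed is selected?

Zero net Lorentz force requires |qE| = |q v×B|, i.e. E = vB.
v = E/B = 2240/0.853 = 2630 m/s.

v = 2630 m/s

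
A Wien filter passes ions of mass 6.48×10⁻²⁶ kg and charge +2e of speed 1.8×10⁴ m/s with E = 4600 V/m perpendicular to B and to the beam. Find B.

B = 0.26 T

Balance of forces in the selector: qE = qvB ⇒ B = E/v.
B = 4600/1.8×10⁴ = 0.26 T.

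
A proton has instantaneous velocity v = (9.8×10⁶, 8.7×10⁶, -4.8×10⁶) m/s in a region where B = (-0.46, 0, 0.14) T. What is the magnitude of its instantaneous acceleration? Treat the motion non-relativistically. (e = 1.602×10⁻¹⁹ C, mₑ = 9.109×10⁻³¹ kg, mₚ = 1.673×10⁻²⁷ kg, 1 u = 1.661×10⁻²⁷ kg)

|a| ≈ 4.08×10¹⁴ m/s²

v×B = (1.22×10⁶, 8.36×10⁵, 4.00×10⁶) N/C.
F = q v×B = (1.602×10⁻¹⁹ C)·(1.22×10⁶, 8.36×10⁵, 4.00×10⁶) = (1.95×10⁻¹³, 1.34×10⁻¹³, 6.41×10⁻¹³) N.
|a| = |F|/m = 6.834×10⁻¹³/1.673×10⁻²⁷ ≈ 4.08×10¹⁴ m/s².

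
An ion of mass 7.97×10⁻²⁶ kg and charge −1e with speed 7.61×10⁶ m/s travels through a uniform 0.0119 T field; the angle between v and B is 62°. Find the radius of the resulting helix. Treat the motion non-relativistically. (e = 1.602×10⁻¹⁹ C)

v⊥ = v sinθ = 7.61×10⁶·sin62° ≈ 6.719×10⁶ m/s.
r = m v⊥/(|q|B) = (7.97×10⁻²⁶)(6.719×10⁶)/((1.602×10⁻¹⁹)(0.0119)) ≈ 281 m.

r ≈ 281 m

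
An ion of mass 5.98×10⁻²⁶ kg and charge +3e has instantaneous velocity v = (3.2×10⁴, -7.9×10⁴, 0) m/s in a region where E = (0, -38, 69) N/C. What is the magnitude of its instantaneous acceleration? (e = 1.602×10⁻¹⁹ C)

Only an electric field acts, so F = qE = (4.806×10⁻¹⁹ C)·(0, -38.0, 69.0) = (0, -1.83×10⁻¹⁷, 3.32×10⁻¹⁷) N.
|a| = |F|/m = 3.786×10⁻¹⁷/5.98×10⁻²⁶ ≈ 6.33×10⁸ m/s².

|a| ≈ 6.33×10⁸ m/s²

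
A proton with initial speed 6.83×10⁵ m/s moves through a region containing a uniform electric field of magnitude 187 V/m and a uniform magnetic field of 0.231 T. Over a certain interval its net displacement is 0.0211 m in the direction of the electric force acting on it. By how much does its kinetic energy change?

ΔKE ≈ 6.32×10⁻¹⁹ J

The magnetic force is always ⟂ v and does no work; only the electric force changes KE.
ΔKE = F_E · d = |q|E d = (1.602×10⁻¹⁹)(187)(0.0211) ≈ 6.32×10⁻¹⁹ J.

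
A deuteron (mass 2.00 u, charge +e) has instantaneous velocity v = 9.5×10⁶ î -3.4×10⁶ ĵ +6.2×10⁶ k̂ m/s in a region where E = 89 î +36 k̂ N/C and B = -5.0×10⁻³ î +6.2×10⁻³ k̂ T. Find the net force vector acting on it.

F ≈ (-3.36×10⁻¹⁵, -1.44×10⁻¹⁴, -2.72×10⁻¹⁵) N

v×B = (-2.11×10⁴, -8.99×10⁴, -1.70×10⁴) N/C.
E + v×B = (-2.10×10⁴, -8.99×10⁴, -1.70×10⁴) N/C.
F = q(E + v×B) = (1.602×10⁻¹⁹ C)·(-2.10×10⁴, -8.99×10⁴, -1.70×10⁴) = (-3.36×10⁻¹⁵, -1.44×10⁻¹⁴, -2.72×10⁻¹⁵) N.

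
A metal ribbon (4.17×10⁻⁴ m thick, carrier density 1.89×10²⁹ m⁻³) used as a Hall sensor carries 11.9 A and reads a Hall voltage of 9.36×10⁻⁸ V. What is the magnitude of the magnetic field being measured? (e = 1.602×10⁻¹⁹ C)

B ≈ 0.0993 T

From V_H = IB/(n e t), B = V_H n e t / I.
B = (9.36×10⁻⁸)(1.89×10²⁹)(1.602×10⁻¹⁹)(4.17×10⁻⁴)/11.9 ≈ 0.0993 T.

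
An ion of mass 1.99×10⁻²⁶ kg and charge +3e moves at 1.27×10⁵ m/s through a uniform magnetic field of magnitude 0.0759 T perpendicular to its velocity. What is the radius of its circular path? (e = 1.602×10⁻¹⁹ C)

r ≈ 0.0693 m

The magnetic force provides the centripetal force: |q|vB = mv²/r.
r = mv/(|q|B) = (1.99×10⁻²⁶)(1.27×10⁵)/((4.806×10⁻¹⁹)(0.0759)) ≈ 0.0693 m.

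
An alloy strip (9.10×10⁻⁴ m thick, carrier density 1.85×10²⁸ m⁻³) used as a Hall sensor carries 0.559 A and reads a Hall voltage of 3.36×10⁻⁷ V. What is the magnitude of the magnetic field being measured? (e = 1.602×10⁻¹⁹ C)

B ≈ 1.62 T

From V_H = IB/(n e t), B = V_H n e t / I.
B = (3.36×10⁻⁷)(1.85×10²⁸)(1.602×10⁻¹⁹)(9.10×10⁻⁴)/0.559 ≈ 1.62 T.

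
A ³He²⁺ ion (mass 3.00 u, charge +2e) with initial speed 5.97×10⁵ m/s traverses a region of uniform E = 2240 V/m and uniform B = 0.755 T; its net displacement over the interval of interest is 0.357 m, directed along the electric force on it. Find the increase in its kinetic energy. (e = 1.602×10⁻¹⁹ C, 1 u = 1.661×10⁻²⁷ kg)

The magnetic force is always ⟂ v and does no work; only the electric force changes KE.
ΔKE = F_E · d = |q|E d = (3.204×10⁻¹⁹)(2240)(0.357) ≈ 2.56×10⁻¹⁶ J.

ΔKE ≈ 2.56×10⁻¹⁶ J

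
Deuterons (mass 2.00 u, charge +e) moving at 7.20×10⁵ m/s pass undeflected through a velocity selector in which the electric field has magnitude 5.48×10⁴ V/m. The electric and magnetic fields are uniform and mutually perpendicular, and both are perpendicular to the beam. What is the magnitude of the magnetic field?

Balance of forces in the selector: qE = qvB ⇒ B = E/v.
B = 5.48×10⁴/7.20×10⁵ = 0.0761 T.

B = 0.0761 T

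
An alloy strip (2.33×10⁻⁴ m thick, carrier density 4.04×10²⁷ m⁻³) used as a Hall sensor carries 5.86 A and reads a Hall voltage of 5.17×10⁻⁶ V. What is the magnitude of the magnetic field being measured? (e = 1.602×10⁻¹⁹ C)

B ≈ 0.133 T

From V_H = IB/(n e t), B = V_H n e t / I.
B = (5.17×10⁻⁶)(4.04×10²⁷)(1.602×10⁻¹⁹)(2.33×10⁻⁴)/5.86 ≈ 0.133 T.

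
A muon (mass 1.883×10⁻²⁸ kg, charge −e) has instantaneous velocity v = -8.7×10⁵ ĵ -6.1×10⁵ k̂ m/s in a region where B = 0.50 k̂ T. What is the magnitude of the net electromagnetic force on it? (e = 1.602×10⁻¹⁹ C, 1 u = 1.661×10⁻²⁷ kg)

v×B = (-4.35×10⁵, 0, 0) N/C.
F = q v×B = (−1.602×10⁻¹⁹ C)·(-4.35×10⁵, 0, 0) = (6.97×10⁻¹⁴, 0, 0) N.
|F| = 6.97×10⁻¹⁴ N.

|F| ≈ 6.97×10⁻¹⁴ N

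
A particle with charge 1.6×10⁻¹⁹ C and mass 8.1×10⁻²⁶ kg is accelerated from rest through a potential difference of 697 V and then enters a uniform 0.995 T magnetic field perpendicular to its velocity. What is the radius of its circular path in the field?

Acceleration: |q|V = ½mv² ⇒ v = √(2|q|V/m) = √(2·1.6×10⁻¹⁹·697/8.1×10⁻²⁶) ≈ 5.247×10⁴ m/s.
In the field: r = mv/(|q|B) = (8.1×10⁻²⁶)(5.247×10⁴)/((1.6×10⁻¹⁹)(0.995)) ≈ 0.0267 m.

r ≈ 0.0267 m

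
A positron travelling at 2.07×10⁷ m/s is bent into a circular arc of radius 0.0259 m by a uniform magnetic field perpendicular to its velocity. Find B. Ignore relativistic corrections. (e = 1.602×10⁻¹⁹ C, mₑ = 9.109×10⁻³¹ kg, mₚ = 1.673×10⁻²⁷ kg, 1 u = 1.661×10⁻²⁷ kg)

B ≈ 4.54×10⁻³ T

From |q|vB = mv²/r, B = mv/(|q|r).
B = (9.109×10⁻³¹)(2.07×10⁷)/((1.602×10⁻¹⁹)(0.0259)) ≈ 4.54×10⁻³ T.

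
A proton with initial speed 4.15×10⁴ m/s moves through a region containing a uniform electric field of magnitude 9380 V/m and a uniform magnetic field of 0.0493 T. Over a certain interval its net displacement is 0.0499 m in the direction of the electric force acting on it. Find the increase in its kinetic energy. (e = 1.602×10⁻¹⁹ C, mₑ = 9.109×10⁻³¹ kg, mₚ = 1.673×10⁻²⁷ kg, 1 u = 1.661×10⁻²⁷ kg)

ΔKE ≈ 7.50×10⁻¹⁷ J

The magnetic force is always ⟂ v and does no work; only the electric force changes KE.
ΔKE = F_E · d = |q|E d = (1.602×10⁻¹⁹)(9380)(0.0499) ≈ 7.50×10⁻¹⁷ J.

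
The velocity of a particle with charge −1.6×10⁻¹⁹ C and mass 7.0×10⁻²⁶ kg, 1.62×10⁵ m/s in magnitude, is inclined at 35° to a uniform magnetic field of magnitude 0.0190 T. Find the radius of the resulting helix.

v⊥ = v sinθ = 1.62×10⁵·sin35° ≈ 9.292×10⁴ m/s.
r = m v⊥/(|q|B) = (7.0×10⁻²⁶)(9.292×10⁴)/((1.6×10⁻¹⁹)(0.0190)) ≈ 2.14 m.

r ≈ 2.14 m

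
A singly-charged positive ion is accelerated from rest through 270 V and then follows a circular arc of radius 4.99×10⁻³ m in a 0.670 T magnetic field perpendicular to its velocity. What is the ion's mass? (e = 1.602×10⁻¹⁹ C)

Combine |q|V = ½mv² and r = mv/(|q|B): eliminate v to get m = qB²r²/(2V).
m = (1.602×10⁻¹⁹)(0.670)²(4.99×10⁻³)²/(2·270) ≈ 3.32×10⁻²⁷ kg.

m ≈ 3.32×10⁻²⁷ kg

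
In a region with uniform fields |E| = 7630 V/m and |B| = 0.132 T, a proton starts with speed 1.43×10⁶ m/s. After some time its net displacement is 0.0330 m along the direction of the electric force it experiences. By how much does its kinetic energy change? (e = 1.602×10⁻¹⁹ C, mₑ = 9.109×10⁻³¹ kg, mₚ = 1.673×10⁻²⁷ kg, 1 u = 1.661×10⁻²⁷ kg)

ΔKE ≈ 4.03×10⁻¹⁷ J

The magnetic force is always ⟂ v and does no work; only the electric force changes KE.
ΔKE = F_E · d = |q|E d = (1.602×10⁻¹⁹)(7630)(0.0330) ≈ 4.03×10⁻¹⁷ J.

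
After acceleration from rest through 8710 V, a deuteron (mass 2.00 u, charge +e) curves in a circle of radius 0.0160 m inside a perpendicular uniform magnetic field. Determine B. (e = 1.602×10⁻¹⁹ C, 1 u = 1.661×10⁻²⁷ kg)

B ≈ 1.19 T

v = √(2|q|V/m) = √(2·1.602×10⁻¹⁹·8710/3.322×10⁻²⁷) ≈ 9.165×10⁵ m/s.
B = mv/(|q|r) = (3.322×10⁻²⁷)(9.165×10⁵)/((1.602×10⁻¹⁹)(0.0160)) ≈ 1.19 T.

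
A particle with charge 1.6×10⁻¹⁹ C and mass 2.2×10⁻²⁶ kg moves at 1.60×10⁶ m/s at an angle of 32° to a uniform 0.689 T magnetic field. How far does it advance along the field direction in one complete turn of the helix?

p ≈ 1.70 m

v∥ = v cosθ = 1.60×10⁶·cos32° ≈ 1.357×10⁶ m/s.
T = 2πm/(|q|B) = 2π(2.2×10⁻²⁶)/((1.6×10⁻¹⁹)(0.689)) ≈ 1.254×10⁻⁶ s.
pitch = v∥ T = (1.357×10⁶)(1.254×10⁻⁶) ≈ 1.70 m.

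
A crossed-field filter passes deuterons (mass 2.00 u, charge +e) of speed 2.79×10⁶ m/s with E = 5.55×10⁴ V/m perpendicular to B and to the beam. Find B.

Balance of forces in the selector: qE = qvB ⇒ B = E/v.
B = 5.55×10⁴/2.79×10⁶ = 0.0199 T.

B = 0.0199 T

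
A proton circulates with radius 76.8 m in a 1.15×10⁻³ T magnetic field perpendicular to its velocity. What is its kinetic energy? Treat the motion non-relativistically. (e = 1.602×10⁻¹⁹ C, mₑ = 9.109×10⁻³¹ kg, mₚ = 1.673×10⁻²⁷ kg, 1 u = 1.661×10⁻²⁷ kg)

KE ≈ 5.98×10⁻¹⁴ J

v = |q|Br/m, then KE = ½mv² = (qBr)²/(2m).
v = (1.602×10⁻¹⁹)(1.15×10⁻³)(76.8)/1.673×10⁻²⁷ ≈ 8.457×10⁶ m/s.
KE = ½(1.673×10⁻²⁷)(8.457×10⁶)² ≈ 5.98×10⁻¹⁴ J.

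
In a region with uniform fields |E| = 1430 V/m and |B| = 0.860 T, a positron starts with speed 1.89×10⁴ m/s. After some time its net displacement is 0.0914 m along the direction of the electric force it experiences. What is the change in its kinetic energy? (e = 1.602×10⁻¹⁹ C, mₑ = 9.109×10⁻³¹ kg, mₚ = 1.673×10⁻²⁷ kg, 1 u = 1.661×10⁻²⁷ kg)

ΔKE ≈ 2.09×10⁻¹⁷ J

The magnetic force is always ⟂ v and does no work; only the electric force changes KE.
ΔKE = F_E · d = |q|E d = (1.602×10⁻¹⁹)(1430)(0.0914) ≈ 2.09×10⁻¹⁷ J.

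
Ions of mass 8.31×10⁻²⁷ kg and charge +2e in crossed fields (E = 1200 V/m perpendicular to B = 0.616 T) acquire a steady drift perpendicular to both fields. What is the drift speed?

In crossed fields the guiding centre drifts at v_d = |E×B|/B² = E/B, independent of charge and mass.
v_d = 1200/0.616 = 1950 m/s.

v_d ≈ 1950 m/s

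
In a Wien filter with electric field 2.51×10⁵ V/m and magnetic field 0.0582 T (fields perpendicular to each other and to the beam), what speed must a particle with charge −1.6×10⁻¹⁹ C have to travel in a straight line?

v = 4.31×10⁶ m/s

Straight-line motion ⇒ electric and magnetic forces cancel, so E = vB.
v = E/B = 2.51×10⁵/0.0582 = 4.31×10⁶ m/s.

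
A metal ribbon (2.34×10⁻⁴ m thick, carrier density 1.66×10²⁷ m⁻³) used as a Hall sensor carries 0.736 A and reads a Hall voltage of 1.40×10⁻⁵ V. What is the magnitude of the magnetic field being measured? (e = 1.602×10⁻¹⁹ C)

B ≈ 1.18 T

From V_H = IB/(n e t), B = V_H n e t / I.
B = (1.40×10⁻⁵)(1.66×10²⁷)(1.602×10⁻¹⁹)(2.34×10⁻⁴)/0.736 ≈ 1.18 T.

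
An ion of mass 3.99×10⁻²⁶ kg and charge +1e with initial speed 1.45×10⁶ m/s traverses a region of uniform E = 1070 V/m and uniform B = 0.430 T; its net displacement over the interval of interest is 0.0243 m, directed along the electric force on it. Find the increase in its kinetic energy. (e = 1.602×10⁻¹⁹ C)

ΔKE ≈ 4.17×10⁻¹⁸ J

The magnetic force is always ⟂ v and does no work; only the electric force changes KE.
ΔKE = F_E · d = |q|E d = (1.602×10⁻¹⁹)(1070)(0.0243) ≈ 4.17×10⁻¹⁸ J.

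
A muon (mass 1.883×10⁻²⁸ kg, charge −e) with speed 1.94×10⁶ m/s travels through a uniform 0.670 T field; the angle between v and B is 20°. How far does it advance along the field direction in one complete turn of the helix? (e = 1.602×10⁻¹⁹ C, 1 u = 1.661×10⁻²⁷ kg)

p ≈ 0.0201 m

v∥ = v cosθ = 1.94×10⁶·cos20° ≈ 1.823×10⁶ m/s.
T = 2πm/(|q|B) = 2π(1.883×10⁻²⁸)/((1.602×10⁻¹⁹)(0.670)) ≈ 1.102×10⁻⁸ s.
pitch = v∥ T = (1.823×10⁶)(1.102×10⁻⁸) ≈ 0.0201 m.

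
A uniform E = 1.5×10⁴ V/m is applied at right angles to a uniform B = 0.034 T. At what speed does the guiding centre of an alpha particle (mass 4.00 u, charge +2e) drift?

v_d ≈ 4.4×10⁵ m/s

In crossed fields the guiding centre drifts at v_d = |E×B|/B² = E/B, independent of charge and mass.
v_d = 1.5×10⁴/0.034 = 4.4×10⁵ m/s.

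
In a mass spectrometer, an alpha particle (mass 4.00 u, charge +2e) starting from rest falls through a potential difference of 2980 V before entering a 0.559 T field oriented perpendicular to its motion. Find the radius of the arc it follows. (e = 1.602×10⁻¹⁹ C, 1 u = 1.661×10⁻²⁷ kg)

Acceleration: |q|V = ½mv² ⇒ v = √(2|q|V/m) = √(2·3.204×10⁻¹⁹·2980/6.644×10⁻²⁷) ≈ 5.361×10⁵ m/s.
In the field: r = mv/(|q|B) = (6.644×10⁻²⁷)(5.361×10⁵)/((3.204×10⁻¹⁹)(0.559)) ≈ 0.0199 m.

r ≈ 0.0199 m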